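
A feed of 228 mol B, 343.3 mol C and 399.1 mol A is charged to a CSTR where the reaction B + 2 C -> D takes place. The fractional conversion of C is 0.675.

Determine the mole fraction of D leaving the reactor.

0.157

C reacted = 0.675 × 343.3 = 231.7 mol; ν_C = −2, so ξ = 231.7/2 = 115.9 mol.
Outlet amounts (n = n₀ + ν ξ):
  B: 228 − 1(115.9) = 112.1
  C: 343.3 − 2(115.9) = 111.6
  D: 0 + 1(115.9) = 115.9
  A: 399.1 (inert)
Total out = 738.7 mol; y_D = 115.9 / 738.7 = 0.1569.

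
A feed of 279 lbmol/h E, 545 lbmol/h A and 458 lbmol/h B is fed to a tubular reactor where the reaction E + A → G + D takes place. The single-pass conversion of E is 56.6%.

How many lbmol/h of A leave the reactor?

E reacted = 0.566 × 279 = 157.9 lbmol/h; ν_E = −1, so ξ = 157.9/1 = 157.9 lbmol/h.
Outlet amounts (n = n₀ + ν ξ):
  E: 279 − 1(157.9) = 121.1
  A: 545 − 1(157.9) = 387.1
  G: 0 + 1(157.9) = 157.9
  D: 0 + 1(157.9) = 157.9
  B: 458 (inert)

387 lbmol/h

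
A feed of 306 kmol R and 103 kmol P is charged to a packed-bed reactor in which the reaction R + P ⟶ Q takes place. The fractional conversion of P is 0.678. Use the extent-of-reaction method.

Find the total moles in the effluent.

P reacted = 0.678 × 103 = 69.83 kmol; ν_P = −1, so ξ = 69.83/1 = 69.83 kmol.
Outlet amounts (n = n₀ + ν ξ):
  R: 306 − 1(69.83) = 236.2
  P: 103 − 1(69.83) = 33.17
  Q: 0 + 1(69.83) = 69.83
Total out = 236.2 + 33.17 + 69.83 = 339.2 kmol.

339 kmol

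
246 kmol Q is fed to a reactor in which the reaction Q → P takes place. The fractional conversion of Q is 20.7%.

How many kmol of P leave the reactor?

Q reacted = 0.207 × 246 = 50.92 kmol; ν_Q = −1, so ξ = 50.92/1 = 50.92 kmol.
Outlet amounts (n = n₀ + ν ξ):
  Q: 246 − 1(50.92) = 195.1
  P: 0 + 1(50.92) = 50.92

50.9 kmol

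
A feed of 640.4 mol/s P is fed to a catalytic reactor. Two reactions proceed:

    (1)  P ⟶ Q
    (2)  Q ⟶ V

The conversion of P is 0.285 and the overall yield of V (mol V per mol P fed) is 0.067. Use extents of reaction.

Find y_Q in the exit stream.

0.218

Conversion of P: P consumed = 1ξ₁ = 0.285 × 640.4 → ξ₁ = 182.5 mol/s.
Yield of V: 1ξ₂ / 640.4 = 0.067 → ξ₂ = 42.91 mol/s.
Outlet amounts (n = n₀ + Σ ν·ξ):
  P: 640.4 − 1(182.5) = 457.9
  Q: 0 + 1(182.5) − 1(42.91) = 139.6
  V: 0 + 1(42.91) = 42.91
Total out = 640.4 mol/s; y_Q = 139.6 / 640.4 = 0.218.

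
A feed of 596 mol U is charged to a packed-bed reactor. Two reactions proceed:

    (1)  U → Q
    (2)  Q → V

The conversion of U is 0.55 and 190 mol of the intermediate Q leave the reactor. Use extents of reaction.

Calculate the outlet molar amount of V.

Conversion of U: U consumed = 1ξ₁ = 0.55 × 596 → ξ₁ = 327.8 mol.
Q balance: n_Q = 0 + 1ξ₁ − 1ξ₂ = 190 → ξ₂ = (1·327.8 − 190)/1 = 137.8 mol.
Outlet amounts (n = n₀ + Σ ν·ξ):
  U: 596 − 1(327.8) = 268.2
  Q: 0 + 1(327.8) − 1(137.8) = 190
  V: 0 + 1(137.8) = 137.8

138 mol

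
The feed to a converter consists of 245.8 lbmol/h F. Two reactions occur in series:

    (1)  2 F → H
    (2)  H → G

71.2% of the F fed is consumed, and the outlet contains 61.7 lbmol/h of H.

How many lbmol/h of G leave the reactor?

Conversion of F: F consumed = 2ξ₁ = 0.712 × 245.8 → ξ₁ = 87.5 lbmol/h.
H balance: n_H = 0 + 1ξ₁ − 1ξ₂ = 61.7 → ξ₂ = (1·87.5 − 61.7)/1 = 25.8 lbmol/h.
Outlet amounts (n = n₀ + Σ ν·ξ):
  F: 245.8 − 2(87.5) = 70.79
  H: 0 + 1(87.5) − 1(25.8) = 61.7
  G: 0 + 1(25.8) = 25.8

25.8 lbmol/h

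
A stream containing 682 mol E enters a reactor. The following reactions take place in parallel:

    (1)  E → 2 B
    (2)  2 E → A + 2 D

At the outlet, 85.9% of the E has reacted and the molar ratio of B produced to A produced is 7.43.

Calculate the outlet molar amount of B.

762 mol

Conversion of E: E consumed = 0.859 × 682 = 585.8 mol = 1ξ₁ + 2ξ₂.
Selectivity: 2ξ₁ / (1ξ₂) = 7.43 → ξ₁ = 3.715 ξ₂.
Substitute: (1·3.715 + 2) ξ₂ = 585.8 → ξ₂ = 102.5 mol, ξ₁ = 380.8 mol.
Outlet amounts (n = n₀ + Σ ν·ξ):
  E: 682 − 1(380.8) − 2(102.5) = 96.16
  B: 0 + 2(380.8) = 761.6
  A: 0 + 1(102.5) = 102.5
  D: 0 + 2(102.5) = 205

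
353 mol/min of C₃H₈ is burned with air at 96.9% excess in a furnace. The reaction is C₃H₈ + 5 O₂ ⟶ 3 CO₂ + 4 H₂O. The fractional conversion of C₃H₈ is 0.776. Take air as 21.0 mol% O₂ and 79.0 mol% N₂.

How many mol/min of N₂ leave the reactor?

Stoichiometric O₂ = 5 × 353 = 1765 mol/min; O₂ fed = 1765 × 1.969 = 3475 mol/min.
N₂ fed = 3475 × 79/21 = 13070 mol/min.
Fuel reacted = 0.776 × 353 → ξ = 273.9 mol/min.
Outlet (n = n₀ + ν ξ):
  C₃H₈: 353 − 1(273.9) = 79.07
  O₂: 3475 − 5(273.9) = 2106
  N₂: 13070 (inert)
  CO₂: 0 + 3(273.9) = 821.8
  H₂O: 0 + 4(273.9) = 1096

13100 mol/min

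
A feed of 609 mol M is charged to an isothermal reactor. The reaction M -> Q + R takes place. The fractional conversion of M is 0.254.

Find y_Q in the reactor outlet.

M reacted = 0.254 × 609 = 154.7 mol; ν_M = −1, so ξ = 154.7/1 = 154.7 mol.
Outlet amounts (n = n₀ + ν ξ):
  M: 609 − 1(154.7) = 454.3
  Q: 0 + 1(154.7) = 154.7
  R: 0 + 1(154.7) = 154.7
Total out = 763.7 mol; y_Q = 154.7 / 763.7 = 0.2026.

0.203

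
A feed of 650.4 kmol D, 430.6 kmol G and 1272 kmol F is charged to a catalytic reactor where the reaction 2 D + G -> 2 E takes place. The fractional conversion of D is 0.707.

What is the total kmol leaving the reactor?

D reacted = 0.707 × 650.4 = 459.8 kmol; ν_D = −2, so ξ = 459.8/2 = 229.9 kmol.
Outlet amounts (n = n₀ + ν ξ):
  D: 650.4 − 2(229.9) = 190.6
  G: 430.6 − 1(229.9) = 200.7
  E: 0 + 2(229.9) = 459.8
  F: 1272 (inert)
Total out = 190.6 + 200.7 + 459.8 + 1272 = 2123 kmol.

2120 kmol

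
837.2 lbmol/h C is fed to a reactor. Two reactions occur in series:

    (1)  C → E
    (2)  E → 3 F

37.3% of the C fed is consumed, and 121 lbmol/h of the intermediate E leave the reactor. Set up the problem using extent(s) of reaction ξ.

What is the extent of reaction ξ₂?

Conversion of C: C consumed = 1ξ₁ = 0.373 × 837.2 → ξ₁ = 312.3 lbmol/h.
E balance: n_E = 0 + 1ξ₁ − 1ξ₂ = 121 → ξ₂ = (1·312.3 − 121)/1 = 191.3 lbmol/h.
Outlet amounts (n = n₀ + Σ ν·ξ):
  C: 837.2 − 1(312.3) = 524.9
  E: 0 + 1(312.3) − 1(191.3) = 121
  F: 0 + 3(191.3) = 573.8

ξ₂ = 191 lbmol/h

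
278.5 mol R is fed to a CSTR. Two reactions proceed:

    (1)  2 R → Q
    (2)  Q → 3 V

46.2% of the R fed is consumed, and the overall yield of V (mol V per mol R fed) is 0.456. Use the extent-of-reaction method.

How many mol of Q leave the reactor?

22 mol

Conversion of R: R consumed = 2ξ₁ = 0.462 × 278.5 → ξ₁ = 64.33 mol.
Yield of V: 3ξ₂ / 278.5 = 0.456 → ξ₂ = 42.33 mol.
Outlet amounts (n = n₀ + Σ ν·ξ):
  R: 278.5 − 2(64.33) = 149.8
  Q: 0 + 1(64.33) − 1(42.33) = 22
  V: 0 + 3(42.33) = 127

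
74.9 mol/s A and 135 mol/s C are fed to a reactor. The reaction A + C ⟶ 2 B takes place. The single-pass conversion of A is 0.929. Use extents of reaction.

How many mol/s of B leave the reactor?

A reacted = 0.929 × 74.9 = 69.58 mol/s; ν_A = −1, so ξ = 69.58/1 = 69.58 mol/s.
Outlet amounts (n = n₀ + ν ξ):
  A: 74.9 − 1(69.58) = 5.318
  C: 135 − 1(69.58) = 65.42
  B: 0 + 2(69.58) = 139.2

139 mol/s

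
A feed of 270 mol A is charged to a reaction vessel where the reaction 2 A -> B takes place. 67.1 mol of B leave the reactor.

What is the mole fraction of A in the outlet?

For B: n = n₀ + 1ξ → 67.1 = 0 + 1ξ, giving ξ = 67.1 mol.
Outlet amounts (n = n₀ + ν ξ):
  A: 270 − 2(67.1) = 135.8
  B: 0 + 1(67.1) = 67.1
Total out = 202.9 mol; y_A = 135.8 / 202.9 = 0.6693.

0.669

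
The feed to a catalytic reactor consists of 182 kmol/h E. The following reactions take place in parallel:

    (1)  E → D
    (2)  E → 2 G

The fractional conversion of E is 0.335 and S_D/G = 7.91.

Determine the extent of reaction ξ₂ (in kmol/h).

ξ₂ = 3.62 kmol/h

Conversion of E: E consumed = 0.335 × 182 = 60.97 kmol/h = 1ξ₁ + 1ξ₂.
Selectivity: 1ξ₁ / (2ξ₂) = 7.91 → ξ₁ = 15.82 ξ₂.
Substitute: (1·15.82 + 1) ξ₂ = 60.97 → ξ₂ = 3.625 kmol/h, ξ₁ = 57.35 kmol/h.
Outlet amounts (n = n₀ + Σ ν·ξ):
  E: 182 − 1(57.35) − 1(3.625) = 121
  D: 0 + 1(57.35) = 57.35
  G: 0 + 2(3.625) = 7.25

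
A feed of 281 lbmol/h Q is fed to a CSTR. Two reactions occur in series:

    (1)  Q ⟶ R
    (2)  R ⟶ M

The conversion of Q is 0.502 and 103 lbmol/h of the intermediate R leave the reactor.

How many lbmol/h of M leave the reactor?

38.1 lbmol/h

Conversion of Q: Q consumed = 1ξ₁ = 0.502 × 281 → ξ₁ = 141.1 lbmol/h.
R balance: n_R = 0 + 1ξ₁ − 1ξ₂ = 103 → ξ₂ = (1·141.1 − 103)/1 = 38.06 lbmol/h.
Outlet amounts (n = n₀ + Σ ν·ξ):
  Q: 281 − 1(141.1) = 139.9
  R: 0 + 1(141.1) − 1(38.06) = 103
  M: 0 + 1(38.06) = 38.06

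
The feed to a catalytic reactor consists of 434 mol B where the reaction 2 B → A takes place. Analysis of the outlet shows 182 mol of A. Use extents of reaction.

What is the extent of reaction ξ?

ξ = 182 mol

For A: n = n₀ + 1ξ → 182 = 0 + 1ξ, giving ξ = 182 mol.
Outlet amounts (n = n₀ + ν ξ):
  B: 434 − 2(182) = 70
  A: 0 + 1(182) = 182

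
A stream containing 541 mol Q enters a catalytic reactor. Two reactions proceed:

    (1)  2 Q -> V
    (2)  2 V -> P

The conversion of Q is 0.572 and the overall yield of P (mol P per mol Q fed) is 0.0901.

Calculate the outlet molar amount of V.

57.2 mol

Conversion of Q: Q consumed = 2ξ₁ = 0.572 × 541 → ξ₁ = 154.7 mol.
Yield of P: 1ξ₂ / 541 = 0.0901 → ξ₂ = 48.74 mol.
Outlet amounts (n = n₀ + Σ ν·ξ):
  Q: 541 − 2(154.7) = 231.5
  V: 0 + 1(154.7) − 2(48.74) = 57.24
  P: 0 + 1(48.74) = 48.74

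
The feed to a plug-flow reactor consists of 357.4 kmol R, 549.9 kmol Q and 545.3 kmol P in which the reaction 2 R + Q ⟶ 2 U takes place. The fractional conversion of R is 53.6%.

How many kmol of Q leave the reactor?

R reacted = 0.536 × 357.4 = 191.6 kmol; ν_R = −2, so ξ = 191.6/2 = 95.78 kmol.
Outlet amounts (n = n₀ + ν ξ):
  R: 357.4 − 2(95.78) = 165.8
  Q: 549.9 − 1(95.78) = 454.1
  U: 0 + 2(95.78) = 191.6
  P: 545.3 (inert)

454 kmol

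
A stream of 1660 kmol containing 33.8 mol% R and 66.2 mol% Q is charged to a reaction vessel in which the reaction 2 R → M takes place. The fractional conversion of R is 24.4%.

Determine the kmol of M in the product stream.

R reacted = 0.244 × 561.1 = 136.9 kmol; ν_R = −2, so ξ = 136.9/2 = 68.45 kmol.
Outlet amounts (n = n₀ + ν ξ):
  R: 561.1 − 2(68.45) = 424.2
  M: 0 + 1(68.45) = 68.45
  Q: 1099 (inert)

68.5 kmol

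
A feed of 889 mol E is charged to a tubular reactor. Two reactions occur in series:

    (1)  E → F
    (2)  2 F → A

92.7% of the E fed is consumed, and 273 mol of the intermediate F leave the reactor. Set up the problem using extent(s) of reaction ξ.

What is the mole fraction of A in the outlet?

Conversion of E: E consumed = 1ξ₁ = 0.927 × 889 → ξ₁ = 824.1 mol.
F balance: n_F = 0 + 1ξ₁ − 2ξ₂ = 273 → ξ₂ = (1·824.1 − 273)/2 = 275.6 mol.
Outlet amounts (n = n₀ + Σ ν·ξ):
  E: 889 − 1(824.1) = 64.9
  F: 0 + 1(824.1) − 2(275.6) = 273
  A: 0 + 1(275.6) = 275.6
Total out = 613.4 mol; y_A = 275.6 / 613.4 = 0.4492.

0.449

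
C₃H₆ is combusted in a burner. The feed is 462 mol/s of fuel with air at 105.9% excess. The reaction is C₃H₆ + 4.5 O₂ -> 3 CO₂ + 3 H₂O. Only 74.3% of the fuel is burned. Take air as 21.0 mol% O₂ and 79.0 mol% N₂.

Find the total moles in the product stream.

21000 mol/s

Stoichiometric O₂ = 4.5 × 462 = 2079 mol/s; O₂ fed = 2079 × 2.059 = 4281 mol/s.
N₂ fed = 4281 × 79/21 = 16100 mol/s.
Fuel reacted = 0.743 × 462 → ξ = 343.3 mol/s.
Outlet (n = n₀ + ν ξ):
  C₃H₆: 462 − 1(343.3) = 118.7
  O₂: 4281 − 4.5(343.3) = 2736
  N₂: 16100 (inert)
  CO₂: 0 + 3(343.3) = 1030
  H₂O: 0 + 3(343.3) = 1030
Total out = 118.7 + 2736 + 16100 + 1030 + 1030 = 21020 mol/s.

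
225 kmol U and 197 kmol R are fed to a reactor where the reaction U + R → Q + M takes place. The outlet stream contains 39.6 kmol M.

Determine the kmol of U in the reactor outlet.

For M: n = n₀ + 1ξ → 39.6 = 0 + 1ξ, giving ξ = 39.6 kmol.
Outlet amounts (n = n₀ + ν ξ):
  U: 225 − 1(39.6) = 185.4
  R: 197 − 1(39.6) = 157.4
  Q: 0 + 1(39.6) = 39.6
  M: 0 + 1(39.6) = 39.6

185 kmol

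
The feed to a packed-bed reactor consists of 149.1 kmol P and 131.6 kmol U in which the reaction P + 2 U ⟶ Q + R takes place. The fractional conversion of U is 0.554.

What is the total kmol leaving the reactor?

U reacted = 0.554 × 131.6 = 72.91 kmol; ν_U = −2, so ξ = 72.91/2 = 36.45 kmol.
Outlet amounts (n = n₀ + ν ξ):
  P: 149.1 − 1(36.45) = 112.6
  U: 131.6 − 2(36.45) = 58.69
  Q: 0 + 1(36.45) = 36.45
  R: 0 + 1(36.45) = 36.45
Total out = 112.6 + 58.69 + 36.45 + 36.45 = 244.2 kmol.

244 kmol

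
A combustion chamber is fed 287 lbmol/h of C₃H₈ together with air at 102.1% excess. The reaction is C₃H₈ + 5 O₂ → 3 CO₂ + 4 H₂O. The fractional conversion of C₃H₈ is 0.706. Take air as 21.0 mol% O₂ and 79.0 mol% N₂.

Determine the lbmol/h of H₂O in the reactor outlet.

810 lbmol/h

Stoichiometric O₂ = 5 × 287 = 1435 lbmol/h; O₂ fed = 1435 × 2.021 = 2900 lbmol/h.
N₂ fed = 2900 × 79/21 = 10910 lbmol/h.
Fuel reacted = 0.706 × 287 → ξ = 202.6 lbmol/h.
Outlet (n = n₀ + ν ξ):
  C₃H₈: 287 − 1(202.6) = 84.38
  O₂: 2900 − 5(202.6) = 1887
  N₂: 10910 (inert)
  CO₂: 0 + 3(202.6) = 607.9
  H₂O: 0 + 4(202.6) = 810.5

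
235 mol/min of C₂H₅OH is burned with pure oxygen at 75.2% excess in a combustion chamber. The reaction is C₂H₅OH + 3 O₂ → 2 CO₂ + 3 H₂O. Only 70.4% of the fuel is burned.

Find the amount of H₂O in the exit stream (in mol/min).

496 mol/min

Stoichiometric O₂ = 3 × 235 = 705 mol/min; O₂ fed = 705 × 1.752 = 1235 mol/min.
Fuel reacted = 0.704 × 235 → ξ = 165.4 mol/min.
Outlet (n = n₀ + ν ξ):
  C₂H₅OH: 235 − 1(165.4) = 69.56
  O₂: 1235 − 3(165.4) = 738.8
  CO₂: 0 + 2(165.4) = 330.9
  H₂O: 0 + 3(165.4) = 496.3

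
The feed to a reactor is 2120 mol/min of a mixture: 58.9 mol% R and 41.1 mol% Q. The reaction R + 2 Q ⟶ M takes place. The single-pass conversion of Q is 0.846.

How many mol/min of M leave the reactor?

Q reacted = 0.846 × 871.3 = 737.1 mol/min; ν_Q = −2, so ξ = 737.1/2 = 368.6 mol/min.
Outlet amounts (n = n₀ + ν ξ):
  R: 1249 − 1(368.6) = 880.1
  Q: 871.3 − 2(368.6) = 134.2
  M: 0 + 1(368.6) = 368.6

369 mol/min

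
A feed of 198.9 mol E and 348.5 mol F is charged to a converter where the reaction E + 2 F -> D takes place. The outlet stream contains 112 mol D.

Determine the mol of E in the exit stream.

86.9 mol

For D: n = n₀ + 1ξ → 112 = 0 + 1ξ, giving ξ = 112 mol.
Outlet amounts (n = n₀ + ν ξ):
  E: 198.9 − 1(112) = 86.9
  F: 348.5 − 2(112) = 124.5
  D: 0 + 1(112) = 112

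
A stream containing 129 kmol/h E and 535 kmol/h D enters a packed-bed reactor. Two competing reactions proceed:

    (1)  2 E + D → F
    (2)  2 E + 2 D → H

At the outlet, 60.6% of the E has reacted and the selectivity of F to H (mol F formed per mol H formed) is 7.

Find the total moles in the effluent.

581 kmol/h

Conversion of E: E consumed = 0.606 × 129 = 78.17 kmol/h = 2ξ₁ + 2ξ₂.
Selectivity: 1ξ₁ / (1ξ₂) = 7 → ξ₁ = 7 ξ₂.
Substitute: (2·7 + 2) ξ₂ = 78.17 → ξ₂ = 4.886 kmol/h, ξ₁ = 34.2 kmol/h.
Outlet amounts (n = n₀ + Σ ν·ξ):
  E: 129 − 2(34.2) − 2(4.886) = 50.83
  D: 535 − 1(34.2) − 2(4.886) = 491
  F: 0 + 1(34.2) = 34.2
  H: 0 + 1(4.886) = 4.886
Total out = 50.83 + 491 + 34.2 + 4.886 = 580.9 kmol/h.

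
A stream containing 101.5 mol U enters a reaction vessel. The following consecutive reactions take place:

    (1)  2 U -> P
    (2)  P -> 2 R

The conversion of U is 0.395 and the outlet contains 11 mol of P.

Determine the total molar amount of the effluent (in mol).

90.5 mol

Conversion of U: U consumed = 2ξ₁ = 0.395 × 101.5 → ξ₁ = 20.05 mol.
P balance: n_P = 0 + 1ξ₁ − 1ξ₂ = 11 → ξ₂ = (1·20.05 − 11)/1 = 9.046 mol.
Outlet amounts (n = n₀ + Σ ν·ξ):
  U: 101.5 − 2(20.05) = 61.41
  P: 0 + 1(20.05) − 1(9.046) = 11
  R: 0 + 2(9.046) = 18.09
Total out = 61.41 + 11 + 18.09 = 90.5 mol.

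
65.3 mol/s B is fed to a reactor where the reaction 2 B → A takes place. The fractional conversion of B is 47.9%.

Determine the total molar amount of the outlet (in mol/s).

49.7 mol/s

B reacted = 0.479 × 65.3 = 31.28 mol/s; ν_B = −2, so ξ = 31.28/2 = 15.64 mol/s.
Outlet amounts (n = n₀ + ν ξ):
  B: 65.3 − 2(15.64) = 34.02
  A: 0 + 1(15.64) = 15.64
Total out = 34.02 + 15.64 = 49.66 mol/s.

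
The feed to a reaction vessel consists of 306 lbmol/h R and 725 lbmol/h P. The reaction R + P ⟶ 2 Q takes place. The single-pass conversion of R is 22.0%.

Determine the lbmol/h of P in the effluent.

658 lbmol/h

R reacted = 0.22 × 306 = 67.32 lbmol/h; ν_R = −1, so ξ = 67.32/1 = 67.32 lbmol/h.
Outlet amounts (n = n₀ + ν ξ):
  R: 306 − 1(67.32) = 238.7
  P: 725 − 1(67.32) = 657.7
  Q: 0 + 2(67.32) = 134.6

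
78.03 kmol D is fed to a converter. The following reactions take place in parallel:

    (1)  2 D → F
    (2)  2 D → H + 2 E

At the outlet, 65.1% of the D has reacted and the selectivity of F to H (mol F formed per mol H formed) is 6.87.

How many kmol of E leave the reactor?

6.45 kmol

Conversion of D: D consumed = 0.651 × 78.03 = 50.8 kmol = 2ξ₁ + 2ξ₂.
Selectivity: 1ξ₁ / (1ξ₂) = 6.87 → ξ₁ = 6.87 ξ₂.
Substitute: (2·6.87 + 2) ξ₂ = 50.8 → ξ₂ = 3.227 kmol, ξ₁ = 22.17 kmol.
Outlet amounts (n = n₀ + Σ ν·ξ):
  D: 78.03 − 2(22.17) − 2(3.227) = 27.23
  F: 0 + 1(22.17) = 22.17
  H: 0 + 1(3.227) = 3.227
  E: 0 + 2(3.227) = 6.455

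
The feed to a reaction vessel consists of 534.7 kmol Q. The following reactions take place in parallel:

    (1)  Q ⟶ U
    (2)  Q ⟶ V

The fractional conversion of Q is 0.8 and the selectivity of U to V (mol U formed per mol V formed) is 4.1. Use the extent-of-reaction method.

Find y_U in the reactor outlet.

0.643

Conversion of Q: Q consumed = 0.8 × 534.7 = 427.8 kmol = 1ξ₁ + 1ξ₂.
Selectivity: 1ξ₁ / (1ξ₂) = 4.1 → ξ₁ = 4.1 ξ₂.
Substitute: (1·4.1 + 1) ξ₂ = 427.8 → ξ₂ = 83.87 kmol, ξ₁ = 343.9 kmol.
Outlet amounts (n = n₀ + Σ ν·ξ):
  Q: 534.7 − 1(343.9) − 1(83.87) = 106.9
  U: 0 + 1(343.9) = 343.9
  V: 0 + 1(83.87) = 83.87
Total out = 534.7 kmol; y_U = 343.9 / 534.7 = 0.6431.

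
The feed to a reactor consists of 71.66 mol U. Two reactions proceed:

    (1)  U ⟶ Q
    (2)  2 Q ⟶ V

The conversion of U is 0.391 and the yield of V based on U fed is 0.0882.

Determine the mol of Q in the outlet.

15.4 mol

Conversion of U: U consumed = 1ξ₁ = 0.391 × 71.66 → ξ₁ = 28.02 mol.
Yield of V: 1ξ₂ / 71.66 = 0.0882 → ξ₂ = 6.32 mol.
Outlet amounts (n = n₀ + Σ ν·ξ):
  U: 71.66 − 1(28.02) = 43.64
  Q: 0 + 1(28.02) − 2(6.32) = 15.38
  V: 0 + 1(6.32) = 6.32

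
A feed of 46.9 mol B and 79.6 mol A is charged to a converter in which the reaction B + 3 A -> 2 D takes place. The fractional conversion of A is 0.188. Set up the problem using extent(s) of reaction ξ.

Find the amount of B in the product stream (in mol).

41.9 mol

A reacted = 0.188 × 79.6 = 14.96 mol; ν_A = −3, so ξ = 14.96/3 = 4.988 mol.
Outlet amounts (n = n₀ + ν ξ):
  B: 46.9 − 1(4.988) = 41.91
  A: 79.6 − 3(4.988) = 64.64
  D: 0 + 2(4.988) = 9.977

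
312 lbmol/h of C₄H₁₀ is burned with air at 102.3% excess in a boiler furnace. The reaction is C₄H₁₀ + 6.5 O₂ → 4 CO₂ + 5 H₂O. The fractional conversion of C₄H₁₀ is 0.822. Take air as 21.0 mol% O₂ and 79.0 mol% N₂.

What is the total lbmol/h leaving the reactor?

Stoichiometric O₂ = 6.5 × 312 = 2028 lbmol/h; O₂ fed = 2028 × 2.023 = 4103 lbmol/h.
N₂ fed = 4103 × 79/21 = 15430 lbmol/h.
Fuel reacted = 0.822 × 312 → ξ = 256.5 lbmol/h.
Outlet (n = n₀ + ν ξ):
  C₄H₁₀: 312 − 1(256.5) = 55.54
  O₂: 4103 − 6.5(256.5) = 2436
  N₂: 15430 (inert)
  CO₂: 0 + 4(256.5) = 1026
  H₂O: 0 + 5(256.5) = 1282
Total out = 55.54 + 2436 + 15430 + 1026 + 1282 = 20230 lbmol/h.

20200 lbmol/h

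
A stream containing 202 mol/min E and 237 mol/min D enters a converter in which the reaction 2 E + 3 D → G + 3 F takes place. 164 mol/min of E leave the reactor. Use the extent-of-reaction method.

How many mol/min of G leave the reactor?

For E: n = n₀ − 2ξ → 164 = 202 − 2ξ, giving ξ = 19 mol/min.
Outlet amounts (n = n₀ + ν ξ):
  E: 202 − 2(19) = 164
  D: 237 − 3(19) = 180
  G: 0 + 1(19) = 19
  F: 0 + 3(19) = 57

19 mol/min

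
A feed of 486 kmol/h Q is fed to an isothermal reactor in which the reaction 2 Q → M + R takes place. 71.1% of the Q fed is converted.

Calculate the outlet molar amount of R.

173 kmol/h

Q reacted = 0.711 × 486 = 345.5 kmol/h; ν_Q = −2, so ξ = 345.5/2 = 172.8 kmol/h.
Outlet amounts (n = n₀ + ν ξ):
  Q: 486 − 2(172.8) = 140.5
  M: 0 + 1(172.8) = 172.8
  R: 0 + 1(172.8) = 172.8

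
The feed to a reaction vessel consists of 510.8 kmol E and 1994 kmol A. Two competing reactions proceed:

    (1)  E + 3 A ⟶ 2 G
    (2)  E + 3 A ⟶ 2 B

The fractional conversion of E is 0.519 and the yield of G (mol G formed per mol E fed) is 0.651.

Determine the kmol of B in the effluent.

198 kmol

Yield of G: 2ξ₁ / 510.8 = 0.651 → ξ₁ = 166.3 kmol.
Conversion of E: 1ξ₁ + 1ξ₂ = 0.519 × 510.8 = 265.1 → ξ₂ = 98.84 kmol.
Outlet amounts (n = n₀ + Σ ν·ξ):
  E: 510.8 − 1(166.3) − 1(98.84) = 245.7
  A: 1994 − 3(166.3) − 3(98.84) = 1199
  G: 0 + 2(166.3) = 332.5
  B: 0 + 2(98.84) = 197.7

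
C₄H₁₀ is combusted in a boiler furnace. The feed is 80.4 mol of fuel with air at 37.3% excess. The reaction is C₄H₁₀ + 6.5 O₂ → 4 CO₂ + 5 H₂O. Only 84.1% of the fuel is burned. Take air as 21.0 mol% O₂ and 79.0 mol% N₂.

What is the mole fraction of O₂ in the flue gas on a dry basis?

Stoichiometric O₂ = 6.5 × 80.4 = 522.6 mol; O₂ fed = 522.6 × 1.373 = 717.5 mol.
N₂ fed = 717.5 × 79/21 = 2699 mol.
Fuel reacted = 0.841 × 80.4 → ξ = 67.62 mol.
Outlet (n = n₀ + ν ξ):
  C₄H₁₀: 80.4 − 1(67.62) = 12.78
  O₂: 717.5 − 6.5(67.62) = 278
  N₂: 2699 (inert)
  CO₂: 0 + 4(67.62) = 270.5
  H₂O: 0 + 5(67.62) = 338.1
Dry total = 3261 mol; y_O₂ (dry) = 278 / 3261 = 0.08527.

0.0853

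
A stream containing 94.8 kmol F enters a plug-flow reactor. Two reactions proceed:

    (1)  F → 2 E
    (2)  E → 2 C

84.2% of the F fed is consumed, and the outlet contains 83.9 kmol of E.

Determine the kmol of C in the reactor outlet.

151 kmol

Conversion of F: F consumed = 1ξ₁ = 0.842 × 94.8 → ξ₁ = 79.82 kmol.
E balance: n_E = 0 + 2ξ₁ − 1ξ₂ = 83.9 → ξ₂ = (2·79.82 − 83.9)/1 = 75.74 kmol.
Outlet amounts (n = n₀ + Σ ν·ξ):
  F: 94.8 − 1(79.82) = 14.98
  E: 0 + 2(79.82) − 1(75.74) = 83.9
  C: 0 + 2(75.74) = 151.5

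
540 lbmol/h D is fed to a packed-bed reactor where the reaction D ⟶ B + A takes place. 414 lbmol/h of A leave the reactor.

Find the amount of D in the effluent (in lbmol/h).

126 lbmol/h

For A: n = n₀ + 1ξ → 414 = 0 + 1ξ, giving ξ = 414 lbmol/h.
Outlet amounts (n = n₀ + ν ξ):
  D: 540 − 1(414) = 126
  B: 0 + 1(414) = 414
  A: 0 + 1(414) = 414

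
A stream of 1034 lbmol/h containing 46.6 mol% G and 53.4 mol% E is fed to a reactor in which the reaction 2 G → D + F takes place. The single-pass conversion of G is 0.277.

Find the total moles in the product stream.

1030 lbmol/h

G reacted = 0.277 × 481.8 = 133.5 lbmol/h; ν_G = −2, so ξ = 133.5/2 = 66.74 lbmol/h.
Outlet amounts (n = n₀ + ν ξ):
  G: 481.8 − 2(66.74) = 348.4
  D: 0 + 1(66.74) = 66.74
  F: 0 + 1(66.74) = 66.74
  E: 552.2 (inert)
Total out = 348.4 + 66.74 + 66.74 + 552.2 = 1034 lbmol/h.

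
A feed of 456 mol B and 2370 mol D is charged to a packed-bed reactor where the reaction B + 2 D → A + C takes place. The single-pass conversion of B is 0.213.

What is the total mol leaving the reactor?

2730 mol

B reacted = 0.213 × 456 = 97.13 mol; ν_B = −1, so ξ = 97.13/1 = 97.13 mol.
Outlet amounts (n = n₀ + ν ξ):
  B: 456 − 1(97.13) = 358.9
  D: 2370 − 2(97.13) = 2176
  A: 0 + 1(97.13) = 97.13
  C: 0 + 1(97.13) = 97.13
Total out = 358.9 + 2176 + 97.13 + 97.13 = 2729 mol.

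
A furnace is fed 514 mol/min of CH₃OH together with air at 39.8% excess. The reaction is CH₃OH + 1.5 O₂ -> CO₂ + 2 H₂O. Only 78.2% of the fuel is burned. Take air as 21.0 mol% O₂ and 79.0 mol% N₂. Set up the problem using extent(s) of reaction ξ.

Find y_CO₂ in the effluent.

Stoichiometric O₂ = 1.5 × 514 = 771 mol/min; O₂ fed = 771 × 1.398 = 1078 mol/min.
N₂ fed = 1078 × 79/21 = 4055 mol/min.
Fuel reacted = 0.782 × 514 → ξ = 401.9 mol/min.
Outlet (n = n₀ + ν ξ):
  CH₃OH: 514 − 1(401.9) = 112.1
  O₂: 1078 − 1.5(401.9) = 474.9
  N₂: 4055 (inert)
  CO₂: 0 + 1(401.9) = 401.9
  H₂O: 0 + 2(401.9) = 803.9
Total out = 5848 mol/min; y_CO₂ = 401.9 / 5848 = 0.06874.

0.0687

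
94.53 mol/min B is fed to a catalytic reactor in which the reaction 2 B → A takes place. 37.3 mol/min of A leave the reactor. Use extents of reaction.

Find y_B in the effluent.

For A: n = n₀ + 1ξ → 37.3 = 0 + 1ξ, giving ξ = 37.3 mol/min.
Outlet amounts (n = n₀ + ν ξ):
  B: 94.53 − 2(37.3) = 19.93
  A: 0 + 1(37.3) = 37.3
Total out = 57.23 mol/min; y_B = 19.93 / 57.23 = 0.3482.

0.348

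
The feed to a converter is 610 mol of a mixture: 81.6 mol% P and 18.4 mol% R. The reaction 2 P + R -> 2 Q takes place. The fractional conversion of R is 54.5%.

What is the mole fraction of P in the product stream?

R reacted = 0.545 × 112.2 = 61.17 mol; ν_R = −1, so ξ = 61.17/1 = 61.17 mol.
Outlet amounts (n = n₀ + ν ξ):
  P: 497.8 − 2(61.17) = 375.4
  R: 112.2 − 1(61.17) = 51.07
  Q: 0 + 2(61.17) = 122.3
Total out = 548.8 mol; y_P = 375.4 / 548.8 = 0.684.

0.684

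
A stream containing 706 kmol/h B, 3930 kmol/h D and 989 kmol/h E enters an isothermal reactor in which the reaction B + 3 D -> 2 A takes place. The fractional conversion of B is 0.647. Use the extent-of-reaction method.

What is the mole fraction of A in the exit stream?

0.194

B reacted = 0.647 × 706 = 456.8 kmol/h; ν_B = −1, so ξ = 456.8/1 = 456.8 kmol/h.
Outlet amounts (n = n₀ + ν ξ):
  B: 706 − 1(456.8) = 249.2
  D: 3930 − 3(456.8) = 2560
  A: 0 + 2(456.8) = 913.6
  E: 989 (inert)
Total out = 4711 kmol/h; y_A = 913.6 / 4711 = 0.1939.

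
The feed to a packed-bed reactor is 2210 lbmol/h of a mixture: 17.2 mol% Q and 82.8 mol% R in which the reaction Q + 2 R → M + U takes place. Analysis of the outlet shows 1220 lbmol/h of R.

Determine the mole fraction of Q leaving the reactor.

For R: n = n₀ − 2ξ → 1220 = 1830 − 2ξ, giving ξ = 304.9 lbmol/h.
Outlet amounts (n = n₀ + ν ξ):
  Q: 380.1 − 1(304.9) = 75.18
  R: 1830 − 2(304.9) = 1220
  M: 0 + 1(304.9) = 304.9
  U: 0 + 1(304.9) = 304.9
Total out = 1905 lbmol/h; y_Q = 75.18 / 1905 = 0.03946.

0.0395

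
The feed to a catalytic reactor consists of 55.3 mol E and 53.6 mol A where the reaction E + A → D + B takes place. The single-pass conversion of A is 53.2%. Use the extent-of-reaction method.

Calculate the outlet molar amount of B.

A reacted = 0.532 × 53.6 = 28.52 mol; ν_A = −1, so ξ = 28.52/1 = 28.52 mol.
Outlet amounts (n = n₀ + ν ξ):
  E: 55.3 − 1(28.52) = 26.78
  A: 53.6 − 1(28.52) = 25.08
  D: 0 + 1(28.52) = 28.52
  B: 0 + 1(28.52) = 28.52

28.5 mol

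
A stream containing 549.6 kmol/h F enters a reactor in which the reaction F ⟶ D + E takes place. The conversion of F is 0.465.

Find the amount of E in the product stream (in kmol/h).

F reacted = 0.465 × 549.6 = 255.6 kmol/h; ν_F = −1, so ξ = 255.6/1 = 255.6 kmol/h.
Outlet amounts (n = n₀ + ν ξ):
  F: 549.6 − 1(255.6) = 294
  D: 0 + 1(255.6) = 255.6
  E: 0 + 1(255.6) = 255.6

256 kmol/h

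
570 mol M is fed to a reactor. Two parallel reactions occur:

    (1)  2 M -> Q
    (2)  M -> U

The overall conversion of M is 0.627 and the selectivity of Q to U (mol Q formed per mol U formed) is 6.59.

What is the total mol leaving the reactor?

404 mol

Conversion of M: M consumed = 0.627 × 570 = 357.4 mol = 2ξ₁ + 1ξ₂.
Selectivity: 1ξ₁ / (1ξ₂) = 6.59 → ξ₁ = 6.59 ξ₂.
Substitute: (2·6.59 + 1) ξ₂ = 357.4 → ξ₂ = 25.2 mol, ξ₁ = 166.1 mol.
Outlet amounts (n = n₀ + Σ ν·ξ):
  M: 570 − 2(166.1) − 1(25.2) = 212.6
  Q: 0 + 1(166.1) = 166.1
  U: 0 + 1(25.2) = 25.2
Total out = 212.6 + 166.1 + 25.2 = 403.9 mol.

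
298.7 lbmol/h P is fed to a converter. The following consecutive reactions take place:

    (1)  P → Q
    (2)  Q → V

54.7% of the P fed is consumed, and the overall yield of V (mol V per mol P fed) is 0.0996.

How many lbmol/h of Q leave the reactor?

134 lbmol/h

Conversion of P: P consumed = 1ξ₁ = 0.547 × 298.7 → ξ₁ = 163.4 lbmol/h.
Yield of V: 1ξ₂ / 298.7 = 0.0996 → ξ₂ = 29.75 lbmol/h.
Outlet amounts (n = n₀ + Σ ν·ξ):
  P: 298.7 − 1(163.4) = 135.3
  Q: 0 + 1(163.4) − 1(29.75) = 133.6
  V: 0 + 1(29.75) = 29.75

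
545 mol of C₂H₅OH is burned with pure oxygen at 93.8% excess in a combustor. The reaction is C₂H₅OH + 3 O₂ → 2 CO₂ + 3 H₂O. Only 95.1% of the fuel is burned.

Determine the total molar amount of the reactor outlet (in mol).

4230 mol

Stoichiometric O₂ = 3 × 545 = 1635 mol; O₂ fed = 1635 × 1.938 = 3169 mol.
Fuel reacted = 0.951 × 545 → ξ = 518.3 mol.
Outlet (n = n₀ + ν ξ):
  C₂H₅OH: 545 − 1(518.3) = 26.71
  O₂: 3169 − 3(518.3) = 1614
  CO₂: 0 + 2(518.3) = 1037
  H₂O: 0 + 3(518.3) = 1555
Total out = 26.71 + 1614 + 1037 + 1555 = 4232 mol.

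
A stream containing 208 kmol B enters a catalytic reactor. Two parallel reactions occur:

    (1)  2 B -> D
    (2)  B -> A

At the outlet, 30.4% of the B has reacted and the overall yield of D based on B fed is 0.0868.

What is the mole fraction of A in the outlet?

Yield of D: 1ξ₁ / 208 = 0.0868 → ξ₁ = 18.05 kmol.
Conversion of B: 2ξ₁ + 1ξ₂ = 0.304 × 208 = 63.23 → ξ₂ = 27.12 kmol.
Outlet amounts (n = n₀ + Σ ν·ξ):
  B: 208 − 2(18.05) − 1(27.12) = 144.8
  D: 0 + 1(18.05) = 18.05
  A: 0 + 1(27.12) = 27.12
Total out = 189.9 kmol; y_A = 27.12 / 189.9 = 0.1428.

0.143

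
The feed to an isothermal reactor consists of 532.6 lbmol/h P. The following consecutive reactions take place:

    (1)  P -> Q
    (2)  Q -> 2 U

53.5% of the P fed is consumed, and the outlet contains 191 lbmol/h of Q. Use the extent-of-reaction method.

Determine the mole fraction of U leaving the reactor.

Conversion of P: P consumed = 1ξ₁ = 0.535 × 532.6 → ξ₁ = 284.9 lbmol/h.
Q balance: n_Q = 0 + 1ξ₁ − 1ξ₂ = 191 → ξ₂ = (1·284.9 − 191)/1 = 93.94 lbmol/h.
Outlet amounts (n = n₀ + Σ ν·ξ):
  P: 532.6 − 1(284.9) = 247.7
  Q: 0 + 1(284.9) − 1(93.94) = 191
  U: 0 + 2(93.94) = 187.9
Total out = 626.5 lbmol/h; y_U = 187.9 / 626.5 = 0.2999.

0.3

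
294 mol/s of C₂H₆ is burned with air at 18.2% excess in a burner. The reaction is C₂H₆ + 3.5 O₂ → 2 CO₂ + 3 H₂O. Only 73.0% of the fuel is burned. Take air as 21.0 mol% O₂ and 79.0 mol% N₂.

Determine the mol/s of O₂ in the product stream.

465 mol/s

Stoichiometric O₂ = 3.5 × 294 = 1029 mol/s; O₂ fed = 1029 × 1.182 = 1216 mol/s.
N₂ fed = 1216 × 79/21 = 4576 mol/s.
Fuel reacted = 0.73 × 294 → ξ = 214.6 mol/s.
Outlet (n = n₀ + ν ξ):
  C₂H₆: 294 − 1(214.6) = 79.38
  O₂: 1216 − 3.5(214.6) = 465.1
  N₂: 4576 (inert)
  CO₂: 0 + 2(214.6) = 429.2
  H₂O: 0 + 3(214.6) = 643.9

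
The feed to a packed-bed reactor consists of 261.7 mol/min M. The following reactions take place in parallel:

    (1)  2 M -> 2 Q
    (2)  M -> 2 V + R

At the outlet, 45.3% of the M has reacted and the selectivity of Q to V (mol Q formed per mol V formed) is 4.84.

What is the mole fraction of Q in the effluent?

0.378

Conversion of M: M consumed = 0.453 × 261.7 = 118.6 mol/min = 2ξ₁ + 1ξ₂.
Selectivity: 2ξ₁ / (2ξ₂) = 4.84 → ξ₁ = 4.84 ξ₂.
Substitute: (2·4.84 + 1) ξ₂ = 118.6 → ξ₂ = 11.1 mol/min, ξ₁ = 53.72 mol/min.
Outlet amounts (n = n₀ + Σ ν·ξ):
  M: 261.7 − 2(53.72) − 1(11.1) = 143.1
  Q: 0 + 2(53.72) = 107.4
  V: 0 + 2(11.1) = 22.2
  R: 0 + 1(11.1) = 11.1
Total out = 283.9 mol/min; y_Q = 107.4 / 283.9 = 0.3785.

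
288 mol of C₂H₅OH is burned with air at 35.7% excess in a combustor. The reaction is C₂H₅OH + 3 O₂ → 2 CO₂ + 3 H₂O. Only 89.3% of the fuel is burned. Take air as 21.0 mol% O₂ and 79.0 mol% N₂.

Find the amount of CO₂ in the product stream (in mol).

Stoichiometric O₂ = 3 × 288 = 864 mol; O₂ fed = 864 × 1.357 = 1172 mol.
N₂ fed = 1172 × 79/21 = 4411 mol.
Fuel reacted = 0.893 × 288 → ξ = 257.2 mol.
Outlet (n = n₀ + ν ξ):
  C₂H₅OH: 288 − 1(257.2) = 30.82
  O₂: 1172 − 3(257.2) = 400.9
  N₂: 4411 (inert)
  CO₂: 0 + 2(257.2) = 514.4
  H₂O: 0 + 3(257.2) = 771.6

514 mol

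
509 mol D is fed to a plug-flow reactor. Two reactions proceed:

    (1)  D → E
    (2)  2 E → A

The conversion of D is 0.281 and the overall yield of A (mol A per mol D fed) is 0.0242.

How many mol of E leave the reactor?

Conversion of D: D consumed = 1ξ₁ = 0.281 × 509 → ξ₁ = 143 mol.
Yield of A: 1ξ₂ / 509 = 0.0242 → ξ₂ = 12.32 mol.
Outlet amounts (n = n₀ + Σ ν·ξ):
  D: 509 − 1(143) = 366
  E: 0 + 1(143) − 2(12.32) = 118.4
  A: 0 + 1(12.32) = 12.32

118 mol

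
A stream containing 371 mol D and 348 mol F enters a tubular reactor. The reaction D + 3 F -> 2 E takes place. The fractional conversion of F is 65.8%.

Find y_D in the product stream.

0.52

F reacted = 0.658 × 348 = 229 mol; ν_F = −3, so ξ = 229/3 = 76.33 mol.
Outlet amounts (n = n₀ + ν ξ):
  D: 371 − 1(76.33) = 294.7
  F: 348 − 3(76.33) = 119
  E: 0 + 2(76.33) = 152.7
Total out = 566.3 mol; y_D = 294.7 / 566.3 = 0.5203.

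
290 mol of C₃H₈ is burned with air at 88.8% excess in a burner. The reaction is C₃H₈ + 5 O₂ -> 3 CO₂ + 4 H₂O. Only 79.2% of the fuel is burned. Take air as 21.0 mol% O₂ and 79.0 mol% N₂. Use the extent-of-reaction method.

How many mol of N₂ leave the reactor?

10300 mol

Stoichiometric O₂ = 5 × 290 = 1450 mol; O₂ fed = 1450 × 1.888 = 2738 mol.
N₂ fed = 2738 × 79/21 = 10300 mol.
Fuel reacted = 0.792 × 290 → ξ = 229.7 mol.
Outlet (n = n₀ + ν ξ):
  C₃H₈: 290 − 1(229.7) = 60.32
  O₂: 2738 − 5(229.7) = 1589
  N₂: 10300 (inert)
  CO₂: 0 + 3(229.7) = 689
  H₂O: 0 + 4(229.7) = 918.7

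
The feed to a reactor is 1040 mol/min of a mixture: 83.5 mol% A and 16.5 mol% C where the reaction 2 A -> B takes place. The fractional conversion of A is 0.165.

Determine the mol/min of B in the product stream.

A reacted = 0.165 × 868.4 = 143.3 mol/min; ν_A = −2, so ξ = 143.3/2 = 71.64 mol/min.
Outlet amounts (n = n₀ + ν ξ):
  A: 868.4 − 2(71.64) = 725.1
  B: 0 + 1(71.64) = 71.64
  C: 171.6 (inert)

71.6 mol/min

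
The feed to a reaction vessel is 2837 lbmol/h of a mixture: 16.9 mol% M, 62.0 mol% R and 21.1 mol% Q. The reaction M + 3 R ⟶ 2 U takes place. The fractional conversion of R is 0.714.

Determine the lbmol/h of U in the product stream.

R reacted = 0.714 × 1759 = 1256 lbmol/h; ν_R = −3, so ξ = 1256/3 = 418.6 lbmol/h.
Outlet amounts (n = n₀ + ν ξ):
  M: 479.5 − 1(418.6) = 60.83
  R: 1759 − 3(418.6) = 503.1
  U: 0 + 2(418.6) = 837.3
  Q: 598.6 (inert)

837 lbmol/h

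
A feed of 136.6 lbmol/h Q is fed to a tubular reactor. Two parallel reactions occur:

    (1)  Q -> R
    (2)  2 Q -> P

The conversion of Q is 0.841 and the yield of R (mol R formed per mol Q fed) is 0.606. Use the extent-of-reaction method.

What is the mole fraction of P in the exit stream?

0.133

Yield of R: 1ξ₁ / 136.6 = 0.606 → ξ₁ = 82.78 lbmol/h.
Conversion of Q: 1ξ₁ + 2ξ₂ = 0.841 × 136.6 = 114.9 → ξ₂ = 16.05 lbmol/h.
Outlet amounts (n = n₀ + Σ ν·ξ):
  Q: 136.6 − 1(82.78) − 2(16.05) = 21.72
  R: 0 + 1(82.78) = 82.78
  P: 0 + 1(16.05) = 16.05
Total out = 120.5 lbmol/h; y_P = 16.05 / 120.5 = 0.1331.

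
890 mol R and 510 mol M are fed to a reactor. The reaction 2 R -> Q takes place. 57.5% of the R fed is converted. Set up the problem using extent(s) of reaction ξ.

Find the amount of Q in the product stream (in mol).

R reacted = 0.575 × 890 = 511.7 mol; ν_R = −2, so ξ = 511.7/2 = 255.9 mol.
Outlet amounts (n = n₀ + ν ξ):
  R: 890 − 2(255.9) = 378.3
  Q: 0 + 1(255.9) = 255.9
  M: 510 (inert)

256 mol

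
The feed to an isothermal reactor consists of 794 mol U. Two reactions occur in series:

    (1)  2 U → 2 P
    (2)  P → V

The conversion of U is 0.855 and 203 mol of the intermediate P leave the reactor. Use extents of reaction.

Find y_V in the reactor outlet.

0.599

Conversion of U: U consumed = 2ξ₁ = 0.855 × 794 → ξ₁ = 339.4 mol.
P balance: n_P = 0 + 2ξ₁ − 1ξ₂ = 203 → ξ₂ = (2·339.4 − 203)/1 = 475.9 mol.
Outlet amounts (n = n₀ + Σ ν·ξ):
  U: 794 − 2(339.4) = 115.1
  P: 0 + 2(339.4) − 1(475.9) = 203
  V: 0 + 1(475.9) = 475.9
Total out = 794 mol; y_V = 475.9 / 794 = 0.5993.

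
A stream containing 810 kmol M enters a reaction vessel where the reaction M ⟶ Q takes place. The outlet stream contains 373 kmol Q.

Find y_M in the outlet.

0.54

For Q: n = n₀ + 1ξ → 373 = 0 + 1ξ, giving ξ = 373 kmol.
Outlet amounts (n = n₀ + ν ξ):
  M: 810 − 1(373) = 437
  Q: 0 + 1(373) = 373
Total out = 810 kmol; y_M = 437 / 810 = 0.5395.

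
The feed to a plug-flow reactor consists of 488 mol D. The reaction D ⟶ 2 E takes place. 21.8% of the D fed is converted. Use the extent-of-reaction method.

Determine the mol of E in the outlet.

D reacted = 0.218 × 488 = 106.4 mol; ν_D = −1, so ξ = 106.4/1 = 106.4 mol.
Outlet amounts (n = n₀ + ν ξ):
  D: 488 − 1(106.4) = 381.6
  E: 0 + 2(106.4) = 212.8

213 mol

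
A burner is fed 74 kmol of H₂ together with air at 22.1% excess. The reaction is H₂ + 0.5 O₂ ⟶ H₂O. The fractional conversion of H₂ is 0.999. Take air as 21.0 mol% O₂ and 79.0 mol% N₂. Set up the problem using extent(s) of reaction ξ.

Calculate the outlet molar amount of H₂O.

Stoichiometric O₂ = 0.5 × 74 = 37 kmol; O₂ fed = 37 × 1.221 = 45.18 kmol.
N₂ fed = 45.18 × 79/21 = 170 kmol.
Fuel reacted = 0.999 × 74 → ξ = 73.93 kmol.
Outlet (n = n₀ + ν ξ):
  H₂: 74 − 1(73.93) = 0.074
  O₂: 45.18 − 0.5(73.93) = 8.214
  N₂: 170 (inert)
  H₂O: 0 + 1(73.93) = 73.93

73.9 kmol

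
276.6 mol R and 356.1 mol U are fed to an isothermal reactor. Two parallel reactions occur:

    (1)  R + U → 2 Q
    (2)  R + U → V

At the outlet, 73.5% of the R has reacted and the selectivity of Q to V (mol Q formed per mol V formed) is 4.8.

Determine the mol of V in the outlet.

Conversion of R: R consumed = 0.735 × 276.6 = 203.3 mol = 1ξ₁ + 1ξ₂.
Selectivity: 2ξ₁ / (1ξ₂) = 4.8 → ξ₁ = 2.4 ξ₂.
Substitute: (1·2.4 + 1) ξ₂ = 203.3 → ξ₂ = 59.79 mol, ξ₁ = 143.5 mol.
Outlet amounts (n = n₀ + Σ ν·ξ):
  R: 276.6 − 1(143.5) − 1(59.79) = 73.3
  U: 356.1 − 1(143.5) − 1(59.79) = 152.8
  Q: 0 + 2(143.5) = 287
  V: 0 + 1(59.79) = 59.79

59.8 mol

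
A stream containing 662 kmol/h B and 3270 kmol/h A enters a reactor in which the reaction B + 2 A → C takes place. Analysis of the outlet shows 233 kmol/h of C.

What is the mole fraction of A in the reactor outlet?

0.809

For C: n = n₀ + 1ξ → 233 = 0 + 1ξ, giving ξ = 233 kmol/h.
Outlet amounts (n = n₀ + ν ξ):
  B: 662 − 1(233) = 429
  A: 3270 − 2(233) = 2804
  C: 0 + 1(233) = 233
Total out = 3466 kmol/h; y_A = 2804 / 3466 = 0.809.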